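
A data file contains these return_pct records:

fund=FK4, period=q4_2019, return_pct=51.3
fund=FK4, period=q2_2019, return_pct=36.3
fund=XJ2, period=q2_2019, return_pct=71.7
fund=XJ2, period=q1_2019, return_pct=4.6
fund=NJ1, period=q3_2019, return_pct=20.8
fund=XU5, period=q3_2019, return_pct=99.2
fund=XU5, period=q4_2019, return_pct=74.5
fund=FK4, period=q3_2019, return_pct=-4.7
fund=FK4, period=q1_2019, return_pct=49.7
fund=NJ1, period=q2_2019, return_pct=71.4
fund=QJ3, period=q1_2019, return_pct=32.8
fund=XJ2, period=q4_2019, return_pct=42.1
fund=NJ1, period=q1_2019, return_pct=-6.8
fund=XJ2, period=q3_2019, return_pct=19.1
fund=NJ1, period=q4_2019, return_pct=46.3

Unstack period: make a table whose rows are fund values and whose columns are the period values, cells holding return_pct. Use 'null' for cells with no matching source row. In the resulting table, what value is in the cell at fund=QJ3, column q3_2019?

null

No long-format row has fund=QJ3 and period=q3_2019, so the cell is null.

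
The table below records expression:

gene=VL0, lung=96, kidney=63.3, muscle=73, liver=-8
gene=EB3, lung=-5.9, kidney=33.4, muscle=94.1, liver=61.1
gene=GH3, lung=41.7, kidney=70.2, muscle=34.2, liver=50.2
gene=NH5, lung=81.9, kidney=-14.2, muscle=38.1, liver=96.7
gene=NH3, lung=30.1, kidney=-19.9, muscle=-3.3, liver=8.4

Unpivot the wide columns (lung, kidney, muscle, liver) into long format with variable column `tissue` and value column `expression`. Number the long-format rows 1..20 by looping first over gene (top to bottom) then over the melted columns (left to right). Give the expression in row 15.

38.1

20 rows total (5 × 4). Row 15: index ⌊(15-1)/4⌋ = 3 into gene → NH5; (15-1) mod 4 = 2 into the melted columns → muscle.
So row 15 is (NH5, muscle, 38.1); expression = 38.1.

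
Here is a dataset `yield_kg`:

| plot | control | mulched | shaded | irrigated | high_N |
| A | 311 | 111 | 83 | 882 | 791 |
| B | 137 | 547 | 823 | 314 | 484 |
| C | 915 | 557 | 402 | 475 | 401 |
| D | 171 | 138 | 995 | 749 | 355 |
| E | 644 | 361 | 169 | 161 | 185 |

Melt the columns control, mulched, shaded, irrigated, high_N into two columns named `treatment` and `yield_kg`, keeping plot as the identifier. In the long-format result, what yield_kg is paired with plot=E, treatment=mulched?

361

Unpivoting turns each (plot, wide-column) pair into one long row.
The wide cell at row E, column mulched holds 361, so the long row (E, mulched) has yield_kg=361.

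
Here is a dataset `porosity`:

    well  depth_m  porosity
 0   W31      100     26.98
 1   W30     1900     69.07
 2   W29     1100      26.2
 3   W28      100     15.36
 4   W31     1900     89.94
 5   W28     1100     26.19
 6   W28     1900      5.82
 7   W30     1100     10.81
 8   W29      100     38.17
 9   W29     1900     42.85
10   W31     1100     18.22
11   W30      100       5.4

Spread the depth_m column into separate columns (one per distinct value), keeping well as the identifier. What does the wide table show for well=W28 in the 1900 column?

5.82

Wide layout: rows indexed by well, columns are the 3 distinct depth_m values (100, 1900, 1100).
Cell (well=W28, depth_m=1900) draws from the long row where well=W28 and depth_m=1900, which has porosity=5.82.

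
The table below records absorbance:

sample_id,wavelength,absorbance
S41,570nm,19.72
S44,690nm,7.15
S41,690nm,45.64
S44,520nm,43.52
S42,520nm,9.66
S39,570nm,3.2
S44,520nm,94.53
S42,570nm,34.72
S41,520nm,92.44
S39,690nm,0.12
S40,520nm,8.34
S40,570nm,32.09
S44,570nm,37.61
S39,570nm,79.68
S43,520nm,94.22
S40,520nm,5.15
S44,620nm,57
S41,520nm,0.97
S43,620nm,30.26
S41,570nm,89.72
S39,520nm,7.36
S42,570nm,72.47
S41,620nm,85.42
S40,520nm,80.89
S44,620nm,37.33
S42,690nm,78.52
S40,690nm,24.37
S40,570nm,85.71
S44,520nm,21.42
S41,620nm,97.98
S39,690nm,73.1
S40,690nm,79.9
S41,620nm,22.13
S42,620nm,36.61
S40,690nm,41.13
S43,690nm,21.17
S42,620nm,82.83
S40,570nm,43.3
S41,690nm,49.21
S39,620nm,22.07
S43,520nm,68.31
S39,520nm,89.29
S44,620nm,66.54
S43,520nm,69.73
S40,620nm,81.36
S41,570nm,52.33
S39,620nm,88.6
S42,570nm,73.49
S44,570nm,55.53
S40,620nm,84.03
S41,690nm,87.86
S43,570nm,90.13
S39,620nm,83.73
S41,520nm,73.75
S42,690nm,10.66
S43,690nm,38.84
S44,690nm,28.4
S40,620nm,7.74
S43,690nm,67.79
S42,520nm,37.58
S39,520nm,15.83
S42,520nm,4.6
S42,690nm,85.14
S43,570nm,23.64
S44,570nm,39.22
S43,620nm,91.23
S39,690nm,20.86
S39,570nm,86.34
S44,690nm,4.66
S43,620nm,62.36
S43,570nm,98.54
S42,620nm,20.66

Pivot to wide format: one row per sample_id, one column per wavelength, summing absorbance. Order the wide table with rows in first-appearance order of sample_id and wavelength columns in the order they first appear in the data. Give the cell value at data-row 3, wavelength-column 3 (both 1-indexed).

With rows in first-appearance order of sample_id, row 3 is sample_id=S42. wavelength columns in first-appearance order: 570nm, 690nm, 520nm, 620nm; column 3 is 520nm.
Long rows with sample_id=S42, wavelength=520nm: 9.66 + 37.58 + 4.6 = 51.84.

51.84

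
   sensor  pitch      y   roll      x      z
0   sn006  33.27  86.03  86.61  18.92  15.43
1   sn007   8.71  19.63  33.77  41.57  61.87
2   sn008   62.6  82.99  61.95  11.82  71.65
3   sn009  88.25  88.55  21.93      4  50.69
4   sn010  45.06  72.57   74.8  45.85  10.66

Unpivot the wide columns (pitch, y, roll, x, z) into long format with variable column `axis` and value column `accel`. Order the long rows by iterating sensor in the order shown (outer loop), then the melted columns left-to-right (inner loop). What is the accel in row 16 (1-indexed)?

25 rows total (5 × 5). Row 16: index ⌊(16-1)/5⌋ = 3 into sensor → sn009; (16-1) mod 5 = 0 into the melted columns → pitch.
So row 16 is (sn009, pitch, 88.25); accel = 88.25.

88.25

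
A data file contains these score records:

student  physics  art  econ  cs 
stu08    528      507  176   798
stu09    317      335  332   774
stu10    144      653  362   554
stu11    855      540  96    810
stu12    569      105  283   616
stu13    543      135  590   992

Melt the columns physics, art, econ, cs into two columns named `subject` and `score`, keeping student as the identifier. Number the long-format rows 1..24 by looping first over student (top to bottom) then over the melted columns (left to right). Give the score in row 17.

24 rows total (6 × 4). Row 17: index ⌊(17-1)/4⌋ = 4 into student → stu12; (17-1) mod 4 = 0 into the melted columns → physics.
So row 17 is (stu12, physics, 569); score = 569.

569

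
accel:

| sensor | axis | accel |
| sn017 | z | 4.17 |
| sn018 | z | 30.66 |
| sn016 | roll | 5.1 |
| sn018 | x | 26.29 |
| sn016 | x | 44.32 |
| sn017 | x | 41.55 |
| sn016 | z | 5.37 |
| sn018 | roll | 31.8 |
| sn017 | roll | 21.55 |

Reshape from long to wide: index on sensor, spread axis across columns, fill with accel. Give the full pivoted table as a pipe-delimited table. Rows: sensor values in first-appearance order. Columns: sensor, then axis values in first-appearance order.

Columns: sensor plus the 3 distinct axis values (z, roll, x).
For example, row sn017 column z takes accel=4.17 from the long row (sn017, z).

| sensor | z | roll | x |
| sn017 | 4.17 | 21.55 | 41.55 |
| sn018 | 30.66 | 31.8 | 26.29 |
| sn016 | 5.37 | 5.1 | 44.32 |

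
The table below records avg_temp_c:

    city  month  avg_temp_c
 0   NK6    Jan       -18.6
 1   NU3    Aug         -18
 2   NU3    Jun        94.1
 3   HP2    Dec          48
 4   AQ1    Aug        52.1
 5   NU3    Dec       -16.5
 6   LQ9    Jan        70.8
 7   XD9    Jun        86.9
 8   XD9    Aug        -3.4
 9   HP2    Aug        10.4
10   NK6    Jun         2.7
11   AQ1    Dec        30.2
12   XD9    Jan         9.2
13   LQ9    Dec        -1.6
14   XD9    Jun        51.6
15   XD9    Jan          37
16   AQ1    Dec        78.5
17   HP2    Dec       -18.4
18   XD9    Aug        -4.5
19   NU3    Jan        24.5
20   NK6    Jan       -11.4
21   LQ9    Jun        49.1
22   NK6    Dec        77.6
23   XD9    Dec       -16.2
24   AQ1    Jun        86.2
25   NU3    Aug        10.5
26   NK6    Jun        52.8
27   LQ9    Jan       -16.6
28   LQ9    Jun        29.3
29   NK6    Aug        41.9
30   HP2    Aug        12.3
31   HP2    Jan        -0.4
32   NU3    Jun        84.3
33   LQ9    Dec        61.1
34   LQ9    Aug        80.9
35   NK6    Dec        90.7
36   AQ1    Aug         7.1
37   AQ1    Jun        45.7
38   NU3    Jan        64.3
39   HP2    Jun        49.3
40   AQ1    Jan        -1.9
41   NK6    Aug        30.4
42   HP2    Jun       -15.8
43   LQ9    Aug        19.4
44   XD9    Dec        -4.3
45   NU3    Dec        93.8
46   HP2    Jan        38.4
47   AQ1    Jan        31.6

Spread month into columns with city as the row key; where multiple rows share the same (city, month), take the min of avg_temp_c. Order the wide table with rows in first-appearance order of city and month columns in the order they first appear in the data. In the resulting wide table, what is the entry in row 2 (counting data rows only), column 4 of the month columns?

-16.5

With rows in first-appearance order of city, row 2 is city=NU3. month columns in first-appearance order: Jan, Aug, Jun, Dec; column 4 is Dec.
Long rows with city=NU3, month=Dec: min(-16.5, 93.8) = -16.5.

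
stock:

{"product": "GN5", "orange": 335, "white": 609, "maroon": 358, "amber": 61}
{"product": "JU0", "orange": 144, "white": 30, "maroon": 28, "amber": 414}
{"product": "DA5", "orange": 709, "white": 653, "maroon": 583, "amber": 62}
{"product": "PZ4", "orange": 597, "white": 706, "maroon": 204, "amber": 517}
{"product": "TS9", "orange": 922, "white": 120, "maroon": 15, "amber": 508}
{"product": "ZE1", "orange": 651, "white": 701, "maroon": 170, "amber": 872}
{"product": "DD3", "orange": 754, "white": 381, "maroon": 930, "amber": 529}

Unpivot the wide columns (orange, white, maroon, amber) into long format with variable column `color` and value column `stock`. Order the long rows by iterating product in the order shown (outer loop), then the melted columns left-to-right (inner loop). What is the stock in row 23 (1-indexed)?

170

28 rows total (7 × 4). Row 23: index ⌊(23-1)/4⌋ = 5 into product → ZE1; (23-1) mod 4 = 2 into the melted columns → maroon.
So row 23 is (ZE1, maroon, 170); stock = 170.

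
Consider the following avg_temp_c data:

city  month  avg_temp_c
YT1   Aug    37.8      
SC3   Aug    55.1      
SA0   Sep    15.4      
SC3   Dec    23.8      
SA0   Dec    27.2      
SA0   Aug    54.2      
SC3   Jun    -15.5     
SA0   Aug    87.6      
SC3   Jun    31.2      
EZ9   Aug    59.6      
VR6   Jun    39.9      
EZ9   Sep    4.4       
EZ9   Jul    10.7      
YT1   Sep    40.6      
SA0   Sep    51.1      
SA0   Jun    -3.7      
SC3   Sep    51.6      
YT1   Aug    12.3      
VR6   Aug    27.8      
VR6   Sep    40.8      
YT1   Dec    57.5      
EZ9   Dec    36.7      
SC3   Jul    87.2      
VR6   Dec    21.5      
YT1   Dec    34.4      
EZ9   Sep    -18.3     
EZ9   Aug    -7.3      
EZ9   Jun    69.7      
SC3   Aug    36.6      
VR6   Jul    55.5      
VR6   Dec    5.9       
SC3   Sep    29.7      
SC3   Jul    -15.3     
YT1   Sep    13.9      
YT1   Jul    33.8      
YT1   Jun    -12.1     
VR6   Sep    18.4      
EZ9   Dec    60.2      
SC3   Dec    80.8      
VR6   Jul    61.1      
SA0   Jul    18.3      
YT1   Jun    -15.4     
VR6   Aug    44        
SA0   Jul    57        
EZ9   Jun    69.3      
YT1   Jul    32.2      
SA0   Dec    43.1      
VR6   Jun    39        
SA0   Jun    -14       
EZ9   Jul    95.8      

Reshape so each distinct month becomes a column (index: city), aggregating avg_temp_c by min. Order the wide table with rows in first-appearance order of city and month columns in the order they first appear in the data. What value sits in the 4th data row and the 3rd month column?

With rows in first-appearance order of city, row 4 is city=EZ9. month columns in first-appearance order: Aug, Sep, Dec, Jun, Jul; column 3 is Dec.
Long rows with city=EZ9, month=Dec: min(36.7, 60.2) = 36.7.

36.7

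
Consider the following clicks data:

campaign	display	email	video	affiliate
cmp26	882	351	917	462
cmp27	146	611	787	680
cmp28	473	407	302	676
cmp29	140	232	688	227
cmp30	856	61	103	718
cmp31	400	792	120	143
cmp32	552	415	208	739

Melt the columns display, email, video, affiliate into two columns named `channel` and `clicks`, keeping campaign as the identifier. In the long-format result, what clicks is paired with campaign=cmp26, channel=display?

882

Unpivoting turns each (campaign, wide-column) pair into one long row.
The wide cell at row cmp26, column display holds 882, so the long row (cmp26, display) has clicks=882.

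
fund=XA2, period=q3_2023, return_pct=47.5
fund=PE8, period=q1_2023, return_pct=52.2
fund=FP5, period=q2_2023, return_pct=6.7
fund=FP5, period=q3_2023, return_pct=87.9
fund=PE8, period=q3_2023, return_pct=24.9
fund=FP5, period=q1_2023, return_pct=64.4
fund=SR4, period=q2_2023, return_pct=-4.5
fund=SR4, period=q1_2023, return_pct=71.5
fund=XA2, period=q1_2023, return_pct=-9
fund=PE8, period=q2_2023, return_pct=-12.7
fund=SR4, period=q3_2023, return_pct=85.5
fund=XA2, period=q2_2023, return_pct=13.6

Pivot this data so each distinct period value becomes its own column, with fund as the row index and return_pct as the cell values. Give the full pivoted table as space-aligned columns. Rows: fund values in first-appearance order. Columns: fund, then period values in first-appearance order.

fund  q3_2023  q1_2023  q2_2023
XA2   47.5     -9       13.6   
PE8   24.9     52.2     -12.7  
FP5   87.9     64.4     6.7    
SR4   85.5     71.5     -4.5   

Columns: fund plus the 3 distinct period values (q3_2023, q1_2023, q2_2023).
For example, row XA2 column q3_2023 takes return_pct=47.5 from the long row (XA2, q3_2023).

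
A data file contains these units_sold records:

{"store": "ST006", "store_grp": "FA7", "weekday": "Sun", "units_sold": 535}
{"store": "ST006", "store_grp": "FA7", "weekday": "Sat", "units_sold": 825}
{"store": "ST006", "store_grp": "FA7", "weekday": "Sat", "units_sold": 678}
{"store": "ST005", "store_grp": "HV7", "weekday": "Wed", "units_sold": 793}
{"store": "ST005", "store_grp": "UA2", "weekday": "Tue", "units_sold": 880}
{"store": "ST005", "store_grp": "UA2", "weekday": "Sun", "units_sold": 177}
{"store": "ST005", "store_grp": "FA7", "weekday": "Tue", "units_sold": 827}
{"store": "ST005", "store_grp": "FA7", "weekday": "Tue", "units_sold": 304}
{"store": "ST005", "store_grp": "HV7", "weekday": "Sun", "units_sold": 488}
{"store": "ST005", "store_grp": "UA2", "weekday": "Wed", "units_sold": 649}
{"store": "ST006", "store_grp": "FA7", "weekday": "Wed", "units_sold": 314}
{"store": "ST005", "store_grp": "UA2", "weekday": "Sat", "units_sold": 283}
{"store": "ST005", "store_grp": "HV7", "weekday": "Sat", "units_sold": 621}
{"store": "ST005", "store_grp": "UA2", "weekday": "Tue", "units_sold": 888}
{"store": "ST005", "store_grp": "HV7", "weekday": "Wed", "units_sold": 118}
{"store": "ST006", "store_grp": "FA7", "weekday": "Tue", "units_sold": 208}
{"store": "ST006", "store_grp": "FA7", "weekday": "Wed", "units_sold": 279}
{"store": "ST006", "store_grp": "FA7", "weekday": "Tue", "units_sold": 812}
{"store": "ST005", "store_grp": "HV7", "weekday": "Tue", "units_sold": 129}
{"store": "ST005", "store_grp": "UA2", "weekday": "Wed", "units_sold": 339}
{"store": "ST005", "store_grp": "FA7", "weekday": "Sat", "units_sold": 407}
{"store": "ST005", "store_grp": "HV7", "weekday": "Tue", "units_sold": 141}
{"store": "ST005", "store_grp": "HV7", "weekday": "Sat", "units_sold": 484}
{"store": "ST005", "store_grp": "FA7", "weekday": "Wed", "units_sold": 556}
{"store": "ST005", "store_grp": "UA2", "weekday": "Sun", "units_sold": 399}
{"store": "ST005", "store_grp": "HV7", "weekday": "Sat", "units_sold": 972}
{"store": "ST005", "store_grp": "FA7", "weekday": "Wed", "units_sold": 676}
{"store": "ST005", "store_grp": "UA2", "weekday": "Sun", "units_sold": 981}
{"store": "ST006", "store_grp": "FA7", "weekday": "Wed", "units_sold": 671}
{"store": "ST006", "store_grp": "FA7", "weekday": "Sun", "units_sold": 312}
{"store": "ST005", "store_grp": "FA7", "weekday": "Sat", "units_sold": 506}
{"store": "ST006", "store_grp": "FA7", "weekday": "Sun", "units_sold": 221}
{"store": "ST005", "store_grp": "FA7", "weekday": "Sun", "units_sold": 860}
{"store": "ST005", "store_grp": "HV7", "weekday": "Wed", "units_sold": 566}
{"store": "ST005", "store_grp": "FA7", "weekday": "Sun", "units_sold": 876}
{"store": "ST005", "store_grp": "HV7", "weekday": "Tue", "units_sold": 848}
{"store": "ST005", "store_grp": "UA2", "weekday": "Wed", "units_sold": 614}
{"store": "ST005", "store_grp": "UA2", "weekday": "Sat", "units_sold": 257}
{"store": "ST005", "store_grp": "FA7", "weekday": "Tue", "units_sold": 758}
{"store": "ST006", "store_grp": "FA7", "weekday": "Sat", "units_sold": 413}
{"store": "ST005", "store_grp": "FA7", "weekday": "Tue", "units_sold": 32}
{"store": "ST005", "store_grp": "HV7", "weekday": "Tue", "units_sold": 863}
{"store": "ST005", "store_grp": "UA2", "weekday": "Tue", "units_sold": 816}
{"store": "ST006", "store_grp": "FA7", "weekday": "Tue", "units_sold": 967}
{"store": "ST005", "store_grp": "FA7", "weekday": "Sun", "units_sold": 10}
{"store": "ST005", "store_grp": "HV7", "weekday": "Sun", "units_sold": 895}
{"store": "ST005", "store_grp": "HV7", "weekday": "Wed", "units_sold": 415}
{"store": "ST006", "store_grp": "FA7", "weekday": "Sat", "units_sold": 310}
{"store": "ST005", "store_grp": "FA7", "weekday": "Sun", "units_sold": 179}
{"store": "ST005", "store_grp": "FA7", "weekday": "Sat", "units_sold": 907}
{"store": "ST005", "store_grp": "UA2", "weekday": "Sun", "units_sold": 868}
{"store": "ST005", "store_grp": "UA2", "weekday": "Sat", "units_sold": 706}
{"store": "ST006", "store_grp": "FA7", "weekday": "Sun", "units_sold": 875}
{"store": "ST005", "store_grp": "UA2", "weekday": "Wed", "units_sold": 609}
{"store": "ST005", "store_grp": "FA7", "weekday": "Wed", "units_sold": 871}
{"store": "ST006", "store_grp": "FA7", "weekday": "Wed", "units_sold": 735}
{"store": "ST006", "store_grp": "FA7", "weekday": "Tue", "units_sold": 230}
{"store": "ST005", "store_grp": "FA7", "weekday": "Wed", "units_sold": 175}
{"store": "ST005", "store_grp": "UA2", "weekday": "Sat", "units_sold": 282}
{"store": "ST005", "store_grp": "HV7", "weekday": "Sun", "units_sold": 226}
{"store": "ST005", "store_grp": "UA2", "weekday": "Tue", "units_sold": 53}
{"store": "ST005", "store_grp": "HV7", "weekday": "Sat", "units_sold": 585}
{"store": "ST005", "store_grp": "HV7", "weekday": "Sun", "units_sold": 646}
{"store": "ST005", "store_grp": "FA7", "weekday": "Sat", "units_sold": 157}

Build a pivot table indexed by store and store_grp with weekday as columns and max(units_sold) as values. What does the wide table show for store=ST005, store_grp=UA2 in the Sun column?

981

Rows with store=ST005, store_grp=UA2 and weekday=Sun: units_sold values are 177, 399, 981, 868.
max(177, 399, 981, 868) = 981.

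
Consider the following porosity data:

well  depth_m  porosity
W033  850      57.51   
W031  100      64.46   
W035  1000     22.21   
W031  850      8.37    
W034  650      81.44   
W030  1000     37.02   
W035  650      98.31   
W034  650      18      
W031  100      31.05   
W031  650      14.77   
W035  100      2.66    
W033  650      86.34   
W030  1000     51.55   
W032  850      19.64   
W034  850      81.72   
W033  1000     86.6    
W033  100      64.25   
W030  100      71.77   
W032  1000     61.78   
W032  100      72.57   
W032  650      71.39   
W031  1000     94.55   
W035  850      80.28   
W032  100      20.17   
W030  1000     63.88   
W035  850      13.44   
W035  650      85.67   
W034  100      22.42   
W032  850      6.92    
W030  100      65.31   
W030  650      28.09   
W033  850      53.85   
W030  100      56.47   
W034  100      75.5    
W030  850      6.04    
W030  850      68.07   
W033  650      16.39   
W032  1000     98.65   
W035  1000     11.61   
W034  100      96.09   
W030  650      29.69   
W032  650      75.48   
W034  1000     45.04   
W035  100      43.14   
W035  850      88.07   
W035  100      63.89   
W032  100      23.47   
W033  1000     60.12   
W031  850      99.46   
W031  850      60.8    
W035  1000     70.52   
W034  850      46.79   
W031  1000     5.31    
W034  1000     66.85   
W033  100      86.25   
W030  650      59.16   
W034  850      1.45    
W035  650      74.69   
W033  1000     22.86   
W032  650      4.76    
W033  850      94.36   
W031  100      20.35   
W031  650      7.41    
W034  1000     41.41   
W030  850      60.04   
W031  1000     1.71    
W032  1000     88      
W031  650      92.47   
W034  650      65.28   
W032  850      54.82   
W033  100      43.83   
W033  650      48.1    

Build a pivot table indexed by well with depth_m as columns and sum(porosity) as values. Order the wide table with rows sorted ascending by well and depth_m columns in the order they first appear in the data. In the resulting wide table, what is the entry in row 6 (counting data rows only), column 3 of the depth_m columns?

104.34

With rows sorted ascending by well, row 6 is well=W035. depth_m columns in first-appearance order: 850, 100, 1000, 650; column 3 is 1000.
Long rows with well=W035, depth_m=1000: 22.21 + 11.61 + 70.52 = 104.34.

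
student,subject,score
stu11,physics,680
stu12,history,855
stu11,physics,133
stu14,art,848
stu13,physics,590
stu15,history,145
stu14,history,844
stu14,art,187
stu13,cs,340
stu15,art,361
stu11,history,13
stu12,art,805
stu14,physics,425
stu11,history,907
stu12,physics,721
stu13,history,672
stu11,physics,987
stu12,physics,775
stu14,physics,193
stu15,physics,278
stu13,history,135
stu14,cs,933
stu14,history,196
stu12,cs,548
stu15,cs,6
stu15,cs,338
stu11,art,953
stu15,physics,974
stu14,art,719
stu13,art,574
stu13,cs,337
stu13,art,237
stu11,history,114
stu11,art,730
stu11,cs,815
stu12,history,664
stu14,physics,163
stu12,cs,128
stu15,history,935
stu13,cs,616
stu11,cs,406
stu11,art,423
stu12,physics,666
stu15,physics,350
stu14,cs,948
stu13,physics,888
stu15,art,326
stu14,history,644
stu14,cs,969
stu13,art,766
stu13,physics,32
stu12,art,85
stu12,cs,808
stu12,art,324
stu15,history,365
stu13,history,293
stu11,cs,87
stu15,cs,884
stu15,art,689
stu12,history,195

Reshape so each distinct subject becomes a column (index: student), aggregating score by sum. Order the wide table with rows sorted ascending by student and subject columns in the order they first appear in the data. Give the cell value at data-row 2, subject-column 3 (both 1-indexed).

1214

With rows sorted ascending by student, row 2 is student=stu12. subject columns in first-appearance order: physics, history, art, cs; column 3 is art.
Long rows with student=stu12, subject=art: 805 + 85 + 324 = 1214.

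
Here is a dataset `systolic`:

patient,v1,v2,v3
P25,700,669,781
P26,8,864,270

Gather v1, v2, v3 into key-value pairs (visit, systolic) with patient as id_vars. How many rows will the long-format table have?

6

2 patient values × 3 melted columns = 6 rows.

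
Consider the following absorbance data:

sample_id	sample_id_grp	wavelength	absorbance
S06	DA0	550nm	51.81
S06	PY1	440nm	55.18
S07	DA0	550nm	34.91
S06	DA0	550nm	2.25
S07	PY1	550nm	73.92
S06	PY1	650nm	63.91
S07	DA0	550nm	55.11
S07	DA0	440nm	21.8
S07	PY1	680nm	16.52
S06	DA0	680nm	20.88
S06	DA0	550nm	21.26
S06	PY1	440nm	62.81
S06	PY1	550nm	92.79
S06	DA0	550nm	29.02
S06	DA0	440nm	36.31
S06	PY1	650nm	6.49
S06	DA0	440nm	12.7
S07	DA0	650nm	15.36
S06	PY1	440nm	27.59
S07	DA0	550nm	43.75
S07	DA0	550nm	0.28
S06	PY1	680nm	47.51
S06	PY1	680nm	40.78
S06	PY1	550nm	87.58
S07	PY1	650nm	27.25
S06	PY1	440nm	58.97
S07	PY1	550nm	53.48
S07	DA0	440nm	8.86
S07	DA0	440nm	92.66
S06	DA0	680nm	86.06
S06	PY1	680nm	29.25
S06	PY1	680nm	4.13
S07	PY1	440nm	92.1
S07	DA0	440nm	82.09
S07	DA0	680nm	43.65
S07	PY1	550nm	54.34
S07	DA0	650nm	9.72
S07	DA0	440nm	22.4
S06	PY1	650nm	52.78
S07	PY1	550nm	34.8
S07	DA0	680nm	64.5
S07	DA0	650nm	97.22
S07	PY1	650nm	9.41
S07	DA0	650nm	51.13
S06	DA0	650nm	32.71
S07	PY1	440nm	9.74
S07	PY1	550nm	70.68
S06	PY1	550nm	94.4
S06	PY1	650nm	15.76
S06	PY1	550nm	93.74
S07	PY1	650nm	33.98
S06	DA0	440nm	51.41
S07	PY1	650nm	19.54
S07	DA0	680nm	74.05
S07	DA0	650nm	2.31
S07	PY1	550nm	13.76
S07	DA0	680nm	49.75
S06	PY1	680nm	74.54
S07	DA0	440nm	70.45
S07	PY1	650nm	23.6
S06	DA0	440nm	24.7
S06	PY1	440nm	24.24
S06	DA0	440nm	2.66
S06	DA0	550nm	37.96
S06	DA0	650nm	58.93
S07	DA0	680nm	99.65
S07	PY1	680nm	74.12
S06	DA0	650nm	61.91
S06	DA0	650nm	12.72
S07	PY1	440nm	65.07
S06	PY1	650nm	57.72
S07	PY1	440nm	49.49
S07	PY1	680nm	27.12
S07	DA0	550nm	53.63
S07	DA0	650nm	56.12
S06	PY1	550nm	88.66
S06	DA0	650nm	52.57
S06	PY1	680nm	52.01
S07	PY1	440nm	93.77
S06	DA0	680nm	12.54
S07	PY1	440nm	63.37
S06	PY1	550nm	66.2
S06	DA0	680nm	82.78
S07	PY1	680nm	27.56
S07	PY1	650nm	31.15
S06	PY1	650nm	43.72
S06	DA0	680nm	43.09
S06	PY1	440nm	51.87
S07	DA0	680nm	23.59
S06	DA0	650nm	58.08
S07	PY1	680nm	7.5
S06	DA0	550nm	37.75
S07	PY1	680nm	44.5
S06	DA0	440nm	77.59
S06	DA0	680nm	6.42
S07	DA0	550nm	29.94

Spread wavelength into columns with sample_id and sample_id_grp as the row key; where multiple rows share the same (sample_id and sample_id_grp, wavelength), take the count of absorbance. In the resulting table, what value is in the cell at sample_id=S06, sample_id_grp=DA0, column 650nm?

Rows with sample_id=S06, sample_id_grp=DA0 and wavelength=650nm: absorbance values are 32.71, 58.93, 61.91, 12.72, 52.57, 58.08.
6 rows match — count = 6.

6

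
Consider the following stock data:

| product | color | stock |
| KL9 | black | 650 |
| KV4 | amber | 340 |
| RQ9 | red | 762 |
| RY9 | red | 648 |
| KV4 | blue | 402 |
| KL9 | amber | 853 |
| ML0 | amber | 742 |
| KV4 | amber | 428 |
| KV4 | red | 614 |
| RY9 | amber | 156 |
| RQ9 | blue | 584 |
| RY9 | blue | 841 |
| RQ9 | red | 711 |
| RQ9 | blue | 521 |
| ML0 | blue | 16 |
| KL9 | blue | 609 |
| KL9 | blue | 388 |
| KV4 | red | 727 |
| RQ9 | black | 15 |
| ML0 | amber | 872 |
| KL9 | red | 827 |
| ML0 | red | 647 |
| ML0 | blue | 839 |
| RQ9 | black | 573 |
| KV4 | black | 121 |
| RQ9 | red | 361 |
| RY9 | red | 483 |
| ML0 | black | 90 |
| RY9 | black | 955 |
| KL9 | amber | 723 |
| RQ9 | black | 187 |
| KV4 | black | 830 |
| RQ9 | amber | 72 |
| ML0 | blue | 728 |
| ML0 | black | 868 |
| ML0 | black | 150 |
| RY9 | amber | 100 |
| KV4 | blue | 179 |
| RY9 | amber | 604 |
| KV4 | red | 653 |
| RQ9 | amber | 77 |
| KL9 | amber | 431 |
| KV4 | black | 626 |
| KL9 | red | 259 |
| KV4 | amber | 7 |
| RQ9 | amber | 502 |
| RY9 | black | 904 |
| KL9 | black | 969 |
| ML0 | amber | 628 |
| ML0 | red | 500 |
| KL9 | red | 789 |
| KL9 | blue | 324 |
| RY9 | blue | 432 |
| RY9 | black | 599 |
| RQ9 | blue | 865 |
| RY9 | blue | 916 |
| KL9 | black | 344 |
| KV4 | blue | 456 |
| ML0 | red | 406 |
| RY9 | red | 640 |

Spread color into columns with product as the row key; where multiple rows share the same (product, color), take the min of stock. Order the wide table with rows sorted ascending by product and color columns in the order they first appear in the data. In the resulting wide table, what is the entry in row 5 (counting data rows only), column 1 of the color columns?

With rows sorted ascending by product, row 5 is product=RY9. color columns in first-appearance order: black, amber, red, blue; column 1 is black.
Long rows with product=RY9, color=black: min(955, 904, 599) = 599.

599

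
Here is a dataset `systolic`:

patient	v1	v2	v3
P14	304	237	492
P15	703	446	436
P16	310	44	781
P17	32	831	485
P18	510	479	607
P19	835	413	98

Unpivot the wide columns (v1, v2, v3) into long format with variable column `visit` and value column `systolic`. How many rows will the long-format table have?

18

6 patient values × 3 melted columns = 18 rows.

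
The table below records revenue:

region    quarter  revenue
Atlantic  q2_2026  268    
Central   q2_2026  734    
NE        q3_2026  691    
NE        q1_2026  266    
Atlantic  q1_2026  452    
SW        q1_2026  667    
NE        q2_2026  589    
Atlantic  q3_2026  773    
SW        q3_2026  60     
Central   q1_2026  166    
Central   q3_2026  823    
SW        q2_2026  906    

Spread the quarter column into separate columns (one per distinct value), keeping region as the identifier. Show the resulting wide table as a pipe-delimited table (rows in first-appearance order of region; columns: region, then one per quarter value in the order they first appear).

Columns: region plus the 3 distinct quarter values (q2_2026, q3_2026, q1_2026).
For example, row Atlantic column q2_2026 takes revenue=268 from the long row (Atlantic, q2_2026).

| region | q2_2026 | q3_2026 | q1_2026 |
| Atlantic | 268 | 773 | 452 |
| Central | 734 | 823 | 166 |
| NE | 589 | 691 | 266 |
| SW | 906 | 60 | 667 |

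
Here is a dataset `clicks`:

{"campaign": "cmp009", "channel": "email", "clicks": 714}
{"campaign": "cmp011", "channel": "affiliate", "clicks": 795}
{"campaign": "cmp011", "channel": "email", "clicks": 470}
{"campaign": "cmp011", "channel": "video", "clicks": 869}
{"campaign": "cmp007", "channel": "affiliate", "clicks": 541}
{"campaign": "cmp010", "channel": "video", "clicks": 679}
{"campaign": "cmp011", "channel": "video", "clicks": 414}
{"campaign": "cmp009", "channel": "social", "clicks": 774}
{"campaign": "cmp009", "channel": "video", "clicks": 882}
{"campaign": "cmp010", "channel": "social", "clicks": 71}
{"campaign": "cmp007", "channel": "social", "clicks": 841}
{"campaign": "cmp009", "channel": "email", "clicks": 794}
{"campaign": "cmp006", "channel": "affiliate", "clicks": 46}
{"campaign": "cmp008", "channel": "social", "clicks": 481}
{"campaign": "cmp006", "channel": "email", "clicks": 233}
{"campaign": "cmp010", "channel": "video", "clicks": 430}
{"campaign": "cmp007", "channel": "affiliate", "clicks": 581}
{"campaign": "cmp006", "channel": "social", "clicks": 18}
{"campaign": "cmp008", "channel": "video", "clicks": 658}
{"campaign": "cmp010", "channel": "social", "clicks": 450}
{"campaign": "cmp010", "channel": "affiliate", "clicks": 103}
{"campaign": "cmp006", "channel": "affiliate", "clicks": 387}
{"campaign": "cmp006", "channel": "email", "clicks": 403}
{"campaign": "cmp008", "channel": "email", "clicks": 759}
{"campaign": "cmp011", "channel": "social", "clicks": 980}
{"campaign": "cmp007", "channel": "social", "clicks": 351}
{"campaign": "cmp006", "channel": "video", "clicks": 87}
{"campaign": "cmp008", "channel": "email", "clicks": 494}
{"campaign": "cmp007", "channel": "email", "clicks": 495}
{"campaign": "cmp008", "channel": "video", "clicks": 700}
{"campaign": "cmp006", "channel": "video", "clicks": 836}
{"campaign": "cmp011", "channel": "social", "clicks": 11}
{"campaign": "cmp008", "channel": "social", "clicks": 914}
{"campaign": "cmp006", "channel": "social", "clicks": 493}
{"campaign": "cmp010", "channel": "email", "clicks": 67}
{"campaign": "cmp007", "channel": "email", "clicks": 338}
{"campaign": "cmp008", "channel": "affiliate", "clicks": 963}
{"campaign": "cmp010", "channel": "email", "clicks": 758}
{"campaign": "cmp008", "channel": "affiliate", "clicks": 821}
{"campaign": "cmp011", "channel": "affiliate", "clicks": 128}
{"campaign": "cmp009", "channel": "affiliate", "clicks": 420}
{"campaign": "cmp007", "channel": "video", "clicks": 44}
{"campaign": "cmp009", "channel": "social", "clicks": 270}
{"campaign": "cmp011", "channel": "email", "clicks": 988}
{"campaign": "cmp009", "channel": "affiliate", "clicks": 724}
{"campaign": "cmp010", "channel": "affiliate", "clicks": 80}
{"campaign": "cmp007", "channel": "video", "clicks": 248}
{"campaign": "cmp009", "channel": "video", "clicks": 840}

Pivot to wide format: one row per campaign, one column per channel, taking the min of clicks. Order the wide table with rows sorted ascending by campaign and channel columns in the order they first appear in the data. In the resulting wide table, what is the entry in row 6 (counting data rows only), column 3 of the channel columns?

With rows sorted ascending by campaign, row 6 is campaign=cmp011. channel columns in first-appearance order: email, affiliate, video, social; column 3 is video.
Long rows with campaign=cmp011, channel=video: min(869, 414) = 414.

414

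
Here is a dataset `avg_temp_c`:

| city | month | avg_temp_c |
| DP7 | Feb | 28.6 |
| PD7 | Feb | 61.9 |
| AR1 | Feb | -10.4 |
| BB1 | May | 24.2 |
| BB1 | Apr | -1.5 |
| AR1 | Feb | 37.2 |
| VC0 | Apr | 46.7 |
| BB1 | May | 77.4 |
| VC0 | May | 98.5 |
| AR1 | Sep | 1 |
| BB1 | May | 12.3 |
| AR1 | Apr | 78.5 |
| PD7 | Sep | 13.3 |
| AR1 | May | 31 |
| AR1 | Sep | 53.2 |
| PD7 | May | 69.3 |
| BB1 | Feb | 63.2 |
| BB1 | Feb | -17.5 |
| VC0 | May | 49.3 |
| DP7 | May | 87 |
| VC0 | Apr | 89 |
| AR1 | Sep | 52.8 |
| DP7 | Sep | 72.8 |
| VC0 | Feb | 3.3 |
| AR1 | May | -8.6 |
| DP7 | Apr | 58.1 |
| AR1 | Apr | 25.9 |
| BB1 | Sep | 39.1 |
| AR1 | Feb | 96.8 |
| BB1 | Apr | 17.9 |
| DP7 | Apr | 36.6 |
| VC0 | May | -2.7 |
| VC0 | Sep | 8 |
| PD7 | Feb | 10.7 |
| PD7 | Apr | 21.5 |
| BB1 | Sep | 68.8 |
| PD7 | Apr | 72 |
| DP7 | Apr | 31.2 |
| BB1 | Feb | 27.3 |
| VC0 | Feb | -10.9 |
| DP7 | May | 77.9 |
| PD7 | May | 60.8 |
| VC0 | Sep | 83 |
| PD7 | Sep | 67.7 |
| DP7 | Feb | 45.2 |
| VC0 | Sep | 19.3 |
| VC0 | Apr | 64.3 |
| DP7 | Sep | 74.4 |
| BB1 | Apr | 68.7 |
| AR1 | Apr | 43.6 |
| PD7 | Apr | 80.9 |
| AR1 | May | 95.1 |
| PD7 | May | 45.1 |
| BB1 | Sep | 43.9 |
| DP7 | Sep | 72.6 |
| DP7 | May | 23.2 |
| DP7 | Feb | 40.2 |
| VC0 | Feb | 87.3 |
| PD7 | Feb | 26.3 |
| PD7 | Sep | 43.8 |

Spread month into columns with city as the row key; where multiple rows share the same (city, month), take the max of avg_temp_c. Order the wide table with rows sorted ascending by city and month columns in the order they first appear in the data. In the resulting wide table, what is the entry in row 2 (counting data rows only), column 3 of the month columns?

With rows sorted ascending by city, row 2 is city=BB1. month columns in first-appearance order: Feb, May, Apr, Sep; column 3 is Apr.
Long rows with city=BB1, month=Apr: max(-1.5, 17.9, 68.7) = 68.7.

68.7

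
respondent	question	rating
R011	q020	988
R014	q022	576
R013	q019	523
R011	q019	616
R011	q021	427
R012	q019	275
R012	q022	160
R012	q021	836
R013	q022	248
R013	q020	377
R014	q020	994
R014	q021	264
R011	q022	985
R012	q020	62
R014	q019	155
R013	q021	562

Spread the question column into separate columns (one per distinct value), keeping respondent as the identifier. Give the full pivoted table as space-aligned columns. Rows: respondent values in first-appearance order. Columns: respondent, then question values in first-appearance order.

Columns: respondent plus the 4 distinct question values (q020, q022, q019, q021).
For example, row R011 column q020 takes rating=988 from the long row (R011, q020).

respondent  q020  q022  q019  q021
R011        988   985   616   427 
R014        994   576   155   264 
R013        377   248   523   562 
R012        62    160   275   836 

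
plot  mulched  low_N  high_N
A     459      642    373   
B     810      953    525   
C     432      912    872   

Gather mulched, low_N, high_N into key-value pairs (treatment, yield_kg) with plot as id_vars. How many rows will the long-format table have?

9

3 plot values × 3 melted columns = 9 rows.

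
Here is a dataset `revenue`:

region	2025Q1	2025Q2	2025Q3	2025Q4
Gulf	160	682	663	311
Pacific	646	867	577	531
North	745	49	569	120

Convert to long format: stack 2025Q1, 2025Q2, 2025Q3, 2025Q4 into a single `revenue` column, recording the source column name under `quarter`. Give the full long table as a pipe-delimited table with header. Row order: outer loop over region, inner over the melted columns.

| region | quarter | revenue |
| Gulf | 2025Q1 | 160 |
| Gulf | 2025Q2 | 682 |
| Gulf | 2025Q3 | 663 |
| Gulf | 2025Q4 | 311 |
| Pacific | 2025Q1 | 646 |
| Pacific | 2025Q2 | 867 |
| Pacific | 2025Q3 | 577 |
| Pacific | 2025Q4 | 531 |
| North | 2025Q1 | 745 |
| North | 2025Q2 | 49 |
| North | 2025Q3 | 569 |
| North | 2025Q4 | 120 |

Each (region, column) pair becomes one row: 3 × 4 = 12 rows.
For example, (Gulf, 2025Q1) → revenue=160.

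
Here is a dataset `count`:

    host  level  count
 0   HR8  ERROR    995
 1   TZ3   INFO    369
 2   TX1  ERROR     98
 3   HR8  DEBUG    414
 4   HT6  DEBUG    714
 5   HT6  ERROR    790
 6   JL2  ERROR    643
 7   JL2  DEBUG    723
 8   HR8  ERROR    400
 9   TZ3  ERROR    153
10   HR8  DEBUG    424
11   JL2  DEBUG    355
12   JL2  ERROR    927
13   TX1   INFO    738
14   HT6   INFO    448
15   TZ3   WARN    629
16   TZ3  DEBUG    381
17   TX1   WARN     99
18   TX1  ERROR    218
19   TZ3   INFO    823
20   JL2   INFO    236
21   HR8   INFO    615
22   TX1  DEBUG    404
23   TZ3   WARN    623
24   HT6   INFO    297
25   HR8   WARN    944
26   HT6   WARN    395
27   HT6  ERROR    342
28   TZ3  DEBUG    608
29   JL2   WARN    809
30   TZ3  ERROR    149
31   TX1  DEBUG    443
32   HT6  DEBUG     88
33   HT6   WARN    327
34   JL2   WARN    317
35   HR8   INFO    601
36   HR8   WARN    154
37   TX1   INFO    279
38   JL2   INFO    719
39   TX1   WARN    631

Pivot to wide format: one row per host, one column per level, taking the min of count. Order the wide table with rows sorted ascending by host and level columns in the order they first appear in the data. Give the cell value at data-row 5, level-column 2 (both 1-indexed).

With rows sorted ascending by host, row 5 is host=TZ3. level columns in first-appearance order: ERROR, INFO, DEBUG, WARN; column 2 is INFO.
Long rows with host=TZ3, level=INFO: min(369, 823) = 369.

369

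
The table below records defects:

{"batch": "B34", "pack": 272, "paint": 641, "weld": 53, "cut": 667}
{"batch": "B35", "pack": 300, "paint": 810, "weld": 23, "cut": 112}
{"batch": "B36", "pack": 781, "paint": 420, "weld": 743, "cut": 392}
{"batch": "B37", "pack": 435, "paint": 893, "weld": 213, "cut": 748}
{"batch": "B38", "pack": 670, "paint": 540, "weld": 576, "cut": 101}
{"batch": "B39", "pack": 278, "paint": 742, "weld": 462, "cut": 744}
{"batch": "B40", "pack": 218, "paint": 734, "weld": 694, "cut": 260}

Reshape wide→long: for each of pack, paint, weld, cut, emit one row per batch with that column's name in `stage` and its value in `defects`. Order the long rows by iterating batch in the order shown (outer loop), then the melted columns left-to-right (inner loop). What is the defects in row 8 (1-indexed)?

112

28 rows total (7 × 4). Row 8: index ⌊(8-1)/4⌋ = 1 into batch → B35; (8-1) mod 4 = 3 into the melted columns → cut.
So row 8 is (B35, cut, 112); defects = 112.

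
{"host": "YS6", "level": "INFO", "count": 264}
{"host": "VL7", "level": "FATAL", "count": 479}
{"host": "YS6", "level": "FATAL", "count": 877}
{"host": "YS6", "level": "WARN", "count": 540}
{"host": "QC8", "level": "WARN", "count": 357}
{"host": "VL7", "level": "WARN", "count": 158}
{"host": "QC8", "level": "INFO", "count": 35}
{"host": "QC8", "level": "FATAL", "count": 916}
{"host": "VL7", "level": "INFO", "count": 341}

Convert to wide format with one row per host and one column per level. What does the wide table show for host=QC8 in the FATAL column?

Wide layout: rows indexed by host, columns are the 3 distinct level values (INFO, FATAL, WARN).
Cell (host=QC8, level=FATAL) draws from the long row where host=QC8 and level=FATAL, which has count=916.

916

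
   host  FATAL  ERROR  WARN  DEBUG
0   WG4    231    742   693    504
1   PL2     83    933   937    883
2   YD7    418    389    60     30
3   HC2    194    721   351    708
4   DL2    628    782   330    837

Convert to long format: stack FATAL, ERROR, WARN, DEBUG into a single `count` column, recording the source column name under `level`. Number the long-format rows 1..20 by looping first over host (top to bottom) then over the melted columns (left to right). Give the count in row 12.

20 rows total (5 × 4). Row 12: index ⌊(12-1)/4⌋ = 2 into host → YD7; (12-1) mod 4 = 3 into the melted columns → DEBUG.
So row 12 is (YD7, DEBUG, 30); count = 30.

30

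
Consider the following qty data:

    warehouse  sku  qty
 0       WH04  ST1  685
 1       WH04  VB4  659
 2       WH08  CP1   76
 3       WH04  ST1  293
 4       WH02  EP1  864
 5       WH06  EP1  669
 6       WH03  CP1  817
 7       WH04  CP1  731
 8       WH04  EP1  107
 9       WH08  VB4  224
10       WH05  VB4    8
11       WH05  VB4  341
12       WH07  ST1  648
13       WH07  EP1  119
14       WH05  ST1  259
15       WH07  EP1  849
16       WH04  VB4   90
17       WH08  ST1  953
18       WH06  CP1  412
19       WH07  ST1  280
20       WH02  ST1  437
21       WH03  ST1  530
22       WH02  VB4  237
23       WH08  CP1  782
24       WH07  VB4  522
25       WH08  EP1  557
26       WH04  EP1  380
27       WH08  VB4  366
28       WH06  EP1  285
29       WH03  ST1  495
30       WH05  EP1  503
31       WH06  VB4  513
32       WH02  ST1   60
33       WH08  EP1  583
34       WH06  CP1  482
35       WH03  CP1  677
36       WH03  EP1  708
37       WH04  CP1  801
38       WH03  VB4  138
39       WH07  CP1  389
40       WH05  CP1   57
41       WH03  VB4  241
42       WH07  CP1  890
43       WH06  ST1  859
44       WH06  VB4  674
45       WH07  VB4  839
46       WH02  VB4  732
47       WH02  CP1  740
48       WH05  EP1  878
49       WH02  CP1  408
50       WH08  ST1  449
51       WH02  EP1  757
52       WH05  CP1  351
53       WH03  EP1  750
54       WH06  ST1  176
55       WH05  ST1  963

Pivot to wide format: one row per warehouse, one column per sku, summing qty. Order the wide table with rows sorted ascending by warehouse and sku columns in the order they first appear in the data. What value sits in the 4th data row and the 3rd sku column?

With rows sorted ascending by warehouse, row 4 is warehouse=WH05. sku columns in first-appearance order: ST1, VB4, CP1, EP1; column 3 is CP1.
Long rows with warehouse=WH05, sku=CP1: 57 + 351 = 408.

408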